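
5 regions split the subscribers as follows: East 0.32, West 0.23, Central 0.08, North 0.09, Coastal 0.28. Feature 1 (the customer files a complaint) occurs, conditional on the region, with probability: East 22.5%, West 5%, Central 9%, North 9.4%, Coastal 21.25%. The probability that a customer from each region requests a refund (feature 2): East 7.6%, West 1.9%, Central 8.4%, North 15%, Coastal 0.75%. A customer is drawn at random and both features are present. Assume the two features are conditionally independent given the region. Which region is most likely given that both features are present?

East

Unnormalized posteriors (prior × likelihood):
  East: 0.32 × 0.225 × 0.076 = 0.005472
  West: 0.23 × 0.05 × 0.019 = 0.0002185
  Central: 0.08 × 0.09 × 0.084 = 0.0006048
  North: 0.09 × 0.094 × 0.15 = 0.001269
  Coastal: 0.28 × 0.2125 × 0.0075 = 0.00044625
Sum = 0.00801055.
Largest term belongs to East, so East is most probable.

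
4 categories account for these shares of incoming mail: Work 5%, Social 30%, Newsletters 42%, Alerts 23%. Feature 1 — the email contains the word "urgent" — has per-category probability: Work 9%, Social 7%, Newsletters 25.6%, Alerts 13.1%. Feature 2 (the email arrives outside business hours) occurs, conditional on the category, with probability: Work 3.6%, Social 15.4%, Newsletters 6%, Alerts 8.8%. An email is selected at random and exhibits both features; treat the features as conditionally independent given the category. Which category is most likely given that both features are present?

Newsletters

By Bayes' rule, posterior ∝ prior × likelihood:
  Work: 0.05 × 0.09 × 0.036 = 0.000162
  Social: 0.3 × 0.07 × 0.154 = 0.003234
  Newsletters: 0.42 × 0.256 × 0.06 = 0.0064512
  Alerts: 0.23 × 0.131 × 0.088 = 0.00265144
Total = 0.01249864.
Largest term belongs to Newsletters, so Newsletters is most probable.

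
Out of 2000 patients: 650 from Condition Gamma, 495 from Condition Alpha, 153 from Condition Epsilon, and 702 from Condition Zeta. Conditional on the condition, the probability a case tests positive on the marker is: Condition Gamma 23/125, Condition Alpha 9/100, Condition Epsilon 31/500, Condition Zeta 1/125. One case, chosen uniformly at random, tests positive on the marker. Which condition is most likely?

Prior × likelihood for each hypothesis:
  Condition Gamma: 0.325 × 0.184 = 0.0598
  Condition Alpha: 0.2475 × 0.09 = 0.022275
  Condition Epsilon: 0.0765 × 0.062 = 0.004743
  Condition Zeta: 0.351 × 0.008 = 0.002808
Total = 0.089626.
Largest term belongs to Condition Gamma, so Condition Gamma is most probable.

Condition Gamma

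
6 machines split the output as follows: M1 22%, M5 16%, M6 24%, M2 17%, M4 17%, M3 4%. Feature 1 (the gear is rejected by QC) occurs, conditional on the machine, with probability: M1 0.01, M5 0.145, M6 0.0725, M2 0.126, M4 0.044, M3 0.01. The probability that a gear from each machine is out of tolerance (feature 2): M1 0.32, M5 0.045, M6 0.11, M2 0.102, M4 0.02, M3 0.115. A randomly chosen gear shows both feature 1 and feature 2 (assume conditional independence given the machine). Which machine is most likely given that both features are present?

M2

Prior × likelihood for each hypothesis:
  M1: 0.22 × 0.01 × 0.32 = 0.000704
  M5: 0.16 × 0.145 × 0.045 = 0.001044
  M6: 0.24 × 0.0725 × 0.11 = 0.001914
  M2: 0.17 × 0.126 × 0.102 = 0.00218484
  M4: 0.17 × 0.044 × 0.02 = 0.0001496
  M3: 0.04 × 0.01 × 0.115 = 0.000046
Normalizing constant = 0.00604244.
Largest term belongs to M2, so M2 is most probable.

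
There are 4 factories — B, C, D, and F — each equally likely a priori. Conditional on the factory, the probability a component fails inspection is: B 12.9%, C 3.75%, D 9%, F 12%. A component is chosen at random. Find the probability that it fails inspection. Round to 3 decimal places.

With a uniform prior (1/4 each), posterior ∝ likelihood:
  B: 0.129
  C: 0.0375
  D: 0.09
  F: 0.12
P(nonconforming) = (1/4) × (0.129 + 0.0375 + 0.09 + 0.12) = 0.3765/4 ≈ 0.094.

0.094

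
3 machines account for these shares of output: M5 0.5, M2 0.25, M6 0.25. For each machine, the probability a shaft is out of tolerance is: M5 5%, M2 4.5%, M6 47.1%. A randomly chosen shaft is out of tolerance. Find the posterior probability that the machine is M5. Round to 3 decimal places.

Prior × likelihood for each hypothesis:
  M5: 0.5 × 0.05 = 0.025
  M2: 0.25 × 0.045 = 0.01125
  M6: 0.25 × 0.471 = 0.11775
Sum = 0.154.
P(M5 | evidence) = 0.025 / 0.154 ≈ 0.162.

0.162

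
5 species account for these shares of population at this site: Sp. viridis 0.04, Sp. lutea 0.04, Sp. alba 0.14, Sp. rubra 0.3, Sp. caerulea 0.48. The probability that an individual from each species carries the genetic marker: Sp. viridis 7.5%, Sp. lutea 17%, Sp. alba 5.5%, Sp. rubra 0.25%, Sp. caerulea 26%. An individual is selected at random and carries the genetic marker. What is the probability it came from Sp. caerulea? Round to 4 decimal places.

Compute prior × likelihood for every hypothesis:
  Sp. viridis: 0.04 × 0.075 = 0.003
  Sp. lutea: 0.04 × 0.17 = 0.0068
  Sp. alba: 0.14 × 0.055 = 0.0077
  Sp. rubra: 0.3 × 0.0025 = 0.00075
  Sp. caerulea: 0.48 × 0.26 = 0.1248
Sum = 0.14305.
P(Sp. caerulea | evidence) = 0.1248 / 0.14305 ≈ 0.8724.

0.8724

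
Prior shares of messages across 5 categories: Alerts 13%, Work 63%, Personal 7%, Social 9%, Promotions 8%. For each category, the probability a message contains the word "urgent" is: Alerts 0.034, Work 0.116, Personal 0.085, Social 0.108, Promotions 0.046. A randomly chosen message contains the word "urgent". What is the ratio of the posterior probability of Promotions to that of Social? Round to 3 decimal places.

Compute prior × likelihood for every hypothesis:
  Alerts: 0.13 × 0.034 = 0.00442
  Work: 0.63 × 0.116 = 0.07308
  Personal: 0.07 × 0.085 = 0.00595
  Social: 0.09 × 0.108 = 0.00972
  Promotions: 0.08 × 0.046 = 0.00368
Total = 0.09685.
The ratio is 0.00368 / 0.00972 (the normalizer cancels) = 0.379.

0.379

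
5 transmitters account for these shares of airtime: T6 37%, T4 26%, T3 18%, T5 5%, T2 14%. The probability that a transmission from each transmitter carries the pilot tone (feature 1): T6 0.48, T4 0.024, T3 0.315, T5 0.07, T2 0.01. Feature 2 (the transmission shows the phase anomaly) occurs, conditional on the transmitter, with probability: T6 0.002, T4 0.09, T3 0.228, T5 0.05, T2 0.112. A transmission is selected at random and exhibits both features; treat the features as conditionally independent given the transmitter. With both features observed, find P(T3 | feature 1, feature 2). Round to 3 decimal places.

Compute prior × likelihood for every hypothesis:
  T6: 0.37 × 0.48 × 0.002 = 0.0003552
  T4: 0.26 × 0.024 × 0.09 = 0.0005616
  T3: 0.18 × 0.315 × 0.228 = 0.0129276
  T5: 0.05 × 0.07 × 0.05 = 0.000175
  T2: 0.14 × 0.01 × 0.112 = 0.0001568
Sum = 0.0141762.
P(T3 | evidence) = 0.0129276 / 0.0141762 ≈ 0.912.

0.912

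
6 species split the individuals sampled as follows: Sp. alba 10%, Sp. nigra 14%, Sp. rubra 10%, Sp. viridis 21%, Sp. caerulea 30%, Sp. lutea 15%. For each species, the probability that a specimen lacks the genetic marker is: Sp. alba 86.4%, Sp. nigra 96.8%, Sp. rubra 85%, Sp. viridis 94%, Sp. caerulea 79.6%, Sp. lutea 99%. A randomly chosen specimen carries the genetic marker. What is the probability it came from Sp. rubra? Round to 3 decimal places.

0.138

Taking complements, P(marker | each) = Sp. alba 0.136, Sp. nigra 0.032, Sp. rubra 0.15, Sp. viridis 0.06, Sp. caerulea 0.204, Sp. lutea 0.01.
Compute prior × likelihood for every hypothesis:
  Sp. alba: 0.1 × 0.136 = 0.0136
  Sp. nigra: 0.14 × 0.032 = 0.00448
  Sp. rubra: 0.1 × 0.15 = 0.015
  Sp. viridis: 0.21 × 0.06 = 0.0126
  Sp. caerulea: 0.3 × 0.204 = 0.0612
  Sp. lutea: 0.15 × 0.01 = 0.0015
Normalizing constant = 0.10838.
P(Sp. rubra | evidence) = 0.015 / 0.10838 ≈ 0.138.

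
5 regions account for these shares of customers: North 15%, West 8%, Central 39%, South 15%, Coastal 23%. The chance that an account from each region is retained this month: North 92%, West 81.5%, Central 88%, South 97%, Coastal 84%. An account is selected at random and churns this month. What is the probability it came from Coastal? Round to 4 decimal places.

0.3203

Taking complements, P(churn | each) = North 0.08, West 0.185, Central 0.12, South 0.03, Coastal 0.16.
By Bayes' rule, posterior ∝ prior × likelihood:
  North: 0.15 × 0.08 = 0.012
  West: 0.08 × 0.185 = 0.0148
  Central: 0.39 × 0.12 = 0.0468
  South: 0.15 × 0.03 = 0.0045
  Coastal: 0.23 × 0.16 = 0.0368
Normalizing constant = 0.1149.
P(Coastal | evidence) = 0.0368 / 0.1149 ≈ 0.3203.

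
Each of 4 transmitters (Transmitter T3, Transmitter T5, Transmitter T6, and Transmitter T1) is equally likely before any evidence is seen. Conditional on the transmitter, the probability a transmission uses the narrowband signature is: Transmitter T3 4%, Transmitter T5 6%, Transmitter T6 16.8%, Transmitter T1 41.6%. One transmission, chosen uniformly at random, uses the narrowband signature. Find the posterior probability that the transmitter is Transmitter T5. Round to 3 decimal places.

0.088

Since the prior is uniform, the posterior is proportional to the likelihood:
  Transmitter T3: 0.04
  Transmitter T5: 0.06
  Transmitter T6: 0.168
  Transmitter T1: 0.416
Normalizing constant = 0.684.
P(Transmitter T5 | evidence) = 0.06 / 0.684 ≈ 0.088.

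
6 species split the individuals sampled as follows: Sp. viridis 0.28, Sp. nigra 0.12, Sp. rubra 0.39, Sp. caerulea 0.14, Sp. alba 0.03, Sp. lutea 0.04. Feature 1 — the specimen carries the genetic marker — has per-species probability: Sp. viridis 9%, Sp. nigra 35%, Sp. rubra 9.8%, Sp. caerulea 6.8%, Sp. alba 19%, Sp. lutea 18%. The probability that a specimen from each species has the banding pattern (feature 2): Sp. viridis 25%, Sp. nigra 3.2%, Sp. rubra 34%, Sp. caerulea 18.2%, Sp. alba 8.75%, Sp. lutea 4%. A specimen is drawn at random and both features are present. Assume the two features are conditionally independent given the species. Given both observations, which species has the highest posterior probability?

Sp. rubra

Prior × likelihood for each hypothesis:
  Sp. viridis: 0.28 × 0.09 × 0.25 = 0.0063
  Sp. nigra: 0.12 × 0.35 × 0.032 = 0.001344
  Sp. rubra: 0.39 × 0.098 × 0.34 = 0.0129948
  Sp. caerulea: 0.14 × 0.068 × 0.182 = 0.00173264
  Sp. alba: 0.03 × 0.19 × 0.0875 = 0.00049875
  Sp. lutea: 0.04 × 0.18 × 0.04 = 0.000288
Total = 0.02315819.
Largest term belongs to Sp. rubra, so Sp. rubra is most probable.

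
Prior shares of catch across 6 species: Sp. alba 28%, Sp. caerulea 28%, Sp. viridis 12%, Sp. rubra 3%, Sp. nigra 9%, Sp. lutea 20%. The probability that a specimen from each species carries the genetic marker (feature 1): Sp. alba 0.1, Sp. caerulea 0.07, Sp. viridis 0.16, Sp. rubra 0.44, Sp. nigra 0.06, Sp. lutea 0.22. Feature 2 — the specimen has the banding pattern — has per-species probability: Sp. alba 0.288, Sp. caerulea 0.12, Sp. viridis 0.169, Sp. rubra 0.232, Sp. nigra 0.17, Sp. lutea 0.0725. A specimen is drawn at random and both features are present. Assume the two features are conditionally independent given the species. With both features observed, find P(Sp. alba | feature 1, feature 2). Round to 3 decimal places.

Prior × likelihood for each hypothesis:
  Sp. alba: 0.28 × 0.1 × 0.288 = 0.008064
  Sp. caerulea: 0.28 × 0.07 × 0.12 = 0.002352
  Sp. viridis: 0.12 × 0.16 × 0.169 = 0.0032448
  Sp. rubra: 0.03 × 0.44 × 0.232 = 0.0030624
  Sp. nigra: 0.09 × 0.06 × 0.17 = 0.000918
  Sp. lutea: 0.2 × 0.22 × 0.0725 = 0.00319
Sum = 0.0208312.
P(Sp. alba | evidence) = 0.008064 / 0.0208312 ≈ 0.387.

0.387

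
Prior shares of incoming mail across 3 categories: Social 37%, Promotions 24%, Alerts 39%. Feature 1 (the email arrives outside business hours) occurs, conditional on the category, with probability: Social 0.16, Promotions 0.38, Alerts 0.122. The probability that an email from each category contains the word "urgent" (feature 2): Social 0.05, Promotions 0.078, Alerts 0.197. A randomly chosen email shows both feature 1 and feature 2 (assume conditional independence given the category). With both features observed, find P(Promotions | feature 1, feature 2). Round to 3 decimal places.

0.366

Compute prior × likelihood for every hypothesis:
  Social: 0.37 × 0.16 × 0.05 = 0.00296
  Promotions: 0.24 × 0.38 × 0.078 = 0.0071136
  Alerts: 0.39 × 0.122 × 0.197 = 0.00937326
Sum = 0.01944686.
P(Promotions | evidence) = 0.0071136 / 0.01944686 ≈ 0.366.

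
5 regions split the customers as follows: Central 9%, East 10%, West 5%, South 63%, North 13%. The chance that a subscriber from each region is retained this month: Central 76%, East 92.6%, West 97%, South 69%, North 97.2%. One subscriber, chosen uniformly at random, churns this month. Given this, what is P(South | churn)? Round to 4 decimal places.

Taking complements, P(churn | each) = Central 0.24, East 0.074, West 0.03, South 0.31, North 0.028.
Compute prior × likelihood for every hypothesis:
  Central: 0.09 × 0.24 = 0.0216
  East: 0.1 × 0.074 = 0.0074
  West: 0.05 × 0.03 = 0.0015
  South: 0.63 × 0.31 = 0.1953
  North: 0.13 × 0.028 = 0.00364
Normalizing constant = 0.22944.
P(South | evidence) = 0.1953 / 0.22944 ≈ 0.8512.

0.8512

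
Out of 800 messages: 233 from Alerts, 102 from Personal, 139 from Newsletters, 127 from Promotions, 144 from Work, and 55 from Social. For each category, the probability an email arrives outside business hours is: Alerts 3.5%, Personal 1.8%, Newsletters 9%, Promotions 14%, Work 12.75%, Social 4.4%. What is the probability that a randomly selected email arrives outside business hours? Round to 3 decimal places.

Unnormalized posteriors (prior × likelihood):
  Alerts: 0.29125 × 0.035 = 0.01019375
  Personal: 0.1275 × 0.018 = 0.002295
  Newsletters: 0.17375 × 0.09 = 0.0156375
  Promotions: 0.15875 × 0.14 = 0.022225
  Work: 0.18 × 0.1275 = 0.02295
  Social: 0.06875 × 0.044 = 0.003025
P(off-hours) = 0.01019375 + 0.002295 + 0.0156375 + 0.022225 + 0.02295 + 0.003025 = 0.07632625 → 0.076.

0.076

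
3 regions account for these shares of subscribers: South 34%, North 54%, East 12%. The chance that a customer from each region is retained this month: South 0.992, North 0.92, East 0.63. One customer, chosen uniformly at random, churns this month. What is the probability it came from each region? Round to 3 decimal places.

South 0.030, North 0.478, East 0.492

Taking complements, P(churn | each) = South 0.008, North 0.08, East 0.37.
Prior × likelihood for each hypothesis:
  South: 0.34 × 0.008 = 0.00272
  North: 0.54 × 0.08 = 0.0432
  East: 0.12 × 0.37 = 0.0444
Sum = 0.09032.
P(South | churn) = 0.00272/0.09032 ≈ 0.030
P(North | churn) = 0.0432/0.09032 ≈ 0.478
P(East | churn) = 0.0444/0.09032 ≈ 0.492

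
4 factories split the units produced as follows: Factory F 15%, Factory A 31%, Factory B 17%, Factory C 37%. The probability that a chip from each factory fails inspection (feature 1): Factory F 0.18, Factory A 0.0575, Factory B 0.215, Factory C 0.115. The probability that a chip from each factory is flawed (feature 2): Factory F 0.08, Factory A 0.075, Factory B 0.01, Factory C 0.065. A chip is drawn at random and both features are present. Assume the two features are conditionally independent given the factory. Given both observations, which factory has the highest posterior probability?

Unnormalized posteriors (prior × likelihood):
  Factory F: 0.15 × 0.18 × 0.08 = 0.00216
  Factory A: 0.31 × 0.0575 × 0.075 = 0.001336875
  Factory B: 0.17 × 0.215 × 0.01 = 0.0003655
  Factory C: 0.37 × 0.115 × 0.065 = 0.00276575
Total = 0.006628125.
Largest term belongs to Factory C, so Factory C is most probable.

Factory C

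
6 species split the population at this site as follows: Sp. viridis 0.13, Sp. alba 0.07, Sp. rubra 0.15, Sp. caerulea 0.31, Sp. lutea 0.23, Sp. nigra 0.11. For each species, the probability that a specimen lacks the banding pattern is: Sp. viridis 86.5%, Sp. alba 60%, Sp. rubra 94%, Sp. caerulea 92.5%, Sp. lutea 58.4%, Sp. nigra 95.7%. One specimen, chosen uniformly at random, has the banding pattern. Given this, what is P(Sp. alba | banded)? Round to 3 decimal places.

0.157

Taking complements, P(banded | each) = Sp. viridis 0.135, Sp. alba 0.4, Sp. rubra 0.06, Sp. caerulea 0.075, Sp. lutea 0.416, Sp. nigra 0.043.
By Bayes' rule, posterior ∝ prior × likelihood:
  Sp. viridis: 0.13 × 0.135 = 0.01755
  Sp. alba: 0.07 × 0.4 = 0.028
  Sp. rubra: 0.15 × 0.06 = 0.009
  Sp. caerulea: 0.31 × 0.075 = 0.02325
  Sp. lutea: 0.23 × 0.416 = 0.09568
  Sp. nigra: 0.11 × 0.043 = 0.00473
Normalizing constant = 0.17821.
P(Sp. alba | evidence) = 0.028 / 0.17821 ≈ 0.157.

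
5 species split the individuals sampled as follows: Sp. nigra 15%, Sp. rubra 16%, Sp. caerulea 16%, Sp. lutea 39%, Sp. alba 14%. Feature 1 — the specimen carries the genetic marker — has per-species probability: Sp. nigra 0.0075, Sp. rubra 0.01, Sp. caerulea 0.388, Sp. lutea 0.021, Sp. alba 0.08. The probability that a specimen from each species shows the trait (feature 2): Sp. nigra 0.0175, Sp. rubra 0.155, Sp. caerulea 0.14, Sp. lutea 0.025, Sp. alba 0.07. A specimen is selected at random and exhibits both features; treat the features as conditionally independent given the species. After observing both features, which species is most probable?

Sp. caerulea

By Bayes' rule, posterior ∝ prior × likelihood:
  Sp. nigra: 0.15 × 0.0075 × 0.0175 = 0.0000196875
  Sp. rubra: 0.16 × 0.01 × 0.155 = 0.000248
  Sp. caerulea: 0.16 × 0.388 × 0.14 = 0.0086912
  Sp. lutea: 0.39 × 0.021 × 0.025 = 0.00020475
  Sp. alba: 0.14 × 0.08 × 0.07 = 0.000784
Total = 0.0099476375.
Largest term belongs to Sp. caerulea, so Sp. caerulea is most probable.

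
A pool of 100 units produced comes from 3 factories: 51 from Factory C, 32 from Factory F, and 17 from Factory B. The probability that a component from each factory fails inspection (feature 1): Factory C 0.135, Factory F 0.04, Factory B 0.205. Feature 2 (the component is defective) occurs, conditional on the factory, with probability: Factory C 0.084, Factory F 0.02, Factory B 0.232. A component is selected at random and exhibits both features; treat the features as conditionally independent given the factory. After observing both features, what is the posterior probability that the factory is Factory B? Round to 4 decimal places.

Compute prior × likelihood for every hypothesis:
  Factory C: 0.51 × 0.135 × 0.084 = 0.0057834
  Factory F: 0.32 × 0.04 × 0.02 = 0.000256
  Factory B: 0.17 × 0.205 × 0.232 = 0.0080852
Total = 0.0141246.
P(Factory B | evidence) = 0.0080852 / 0.0141246 ≈ 0.5724.

0.5724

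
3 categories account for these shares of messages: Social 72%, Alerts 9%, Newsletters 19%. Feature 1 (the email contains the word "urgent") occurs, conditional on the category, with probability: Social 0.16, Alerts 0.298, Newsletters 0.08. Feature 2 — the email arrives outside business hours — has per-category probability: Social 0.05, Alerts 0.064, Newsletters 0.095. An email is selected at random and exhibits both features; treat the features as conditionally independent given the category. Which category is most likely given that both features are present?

Prior × likelihood for each hypothesis:
  Social: 0.72 × 0.16 × 0.05 = 0.00576
  Alerts: 0.09 × 0.298 × 0.064 = 0.00171648
  Newsletters: 0.19 × 0.08 × 0.095 = 0.001444
Normalizing constant = 0.00892048.
Largest term belongs to Social, so Social is most probable.

Social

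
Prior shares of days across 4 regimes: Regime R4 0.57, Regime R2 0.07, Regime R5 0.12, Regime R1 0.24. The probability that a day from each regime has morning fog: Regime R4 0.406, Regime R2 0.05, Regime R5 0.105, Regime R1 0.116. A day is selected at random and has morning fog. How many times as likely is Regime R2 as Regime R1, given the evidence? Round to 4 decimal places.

0.1257

Prior × likelihood for each hypothesis:
  Regime R4: 0.57 × 0.406 = 0.23142
  Regime R2: 0.07 × 0.05 = 0.0035
  Regime R5: 0.12 × 0.105 = 0.0126
  Regime R1: 0.24 × 0.116 = 0.02784
Total = 0.27536.
The ratio is 0.0035 / 0.02784 (the normalizer cancels) = 0.1257.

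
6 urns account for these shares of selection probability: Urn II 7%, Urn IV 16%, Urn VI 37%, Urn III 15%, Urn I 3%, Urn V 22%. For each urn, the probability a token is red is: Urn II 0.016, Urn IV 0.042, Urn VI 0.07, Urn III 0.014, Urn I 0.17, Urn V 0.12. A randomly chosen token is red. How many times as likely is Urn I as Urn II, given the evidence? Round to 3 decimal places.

4.554

Unnormalized posteriors (prior × likelihood):
  Urn II: 0.07 × 0.016 = 0.00112
  Urn IV: 0.16 × 0.042 = 0.00672
  Urn VI: 0.37 × 0.07 = 0.0259
  Urn III: 0.15 × 0.014 = 0.0021
  Urn I: 0.03 × 0.17 = 0.0051
  Urn V: 0.22 × 0.12 = 0.0264
Sum = 0.06734.
The ratio is 0.0051 / 0.00112 (the normalizer cancels) = 4.554.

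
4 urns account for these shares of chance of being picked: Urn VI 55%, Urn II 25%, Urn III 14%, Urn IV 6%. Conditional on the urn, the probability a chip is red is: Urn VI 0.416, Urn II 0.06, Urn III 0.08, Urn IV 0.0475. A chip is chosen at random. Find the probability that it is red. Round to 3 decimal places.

0.258

Compute prior × likelihood for every hypothesis:
  Urn VI: 0.55 × 0.416 = 0.2288
  Urn II: 0.25 × 0.06 = 0.015
  Urn III: 0.14 × 0.08 = 0.0112
  Urn IV: 0.06 × 0.0475 = 0.00285
P(red) = 0.2288 + 0.015 + 0.0112 + 0.00285 = 0.25785 → 0.258.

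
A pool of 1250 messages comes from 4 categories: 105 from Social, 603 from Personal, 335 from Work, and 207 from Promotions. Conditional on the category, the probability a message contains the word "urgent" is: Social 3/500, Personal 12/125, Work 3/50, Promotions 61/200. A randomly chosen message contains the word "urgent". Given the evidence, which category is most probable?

Promotions

Unnormalized posteriors (prior × likelihood):
  Social: 0.084 × 0.006 = 0.000504
  Personal: 0.4824 × 0.096 = 0.0463104
  Work: 0.268 × 0.06 = 0.01608
  Promotions: 0.1656 × 0.305 = 0.050508
Sum = 0.1134024.
Largest term belongs to Promotions, so Promotions is most probable.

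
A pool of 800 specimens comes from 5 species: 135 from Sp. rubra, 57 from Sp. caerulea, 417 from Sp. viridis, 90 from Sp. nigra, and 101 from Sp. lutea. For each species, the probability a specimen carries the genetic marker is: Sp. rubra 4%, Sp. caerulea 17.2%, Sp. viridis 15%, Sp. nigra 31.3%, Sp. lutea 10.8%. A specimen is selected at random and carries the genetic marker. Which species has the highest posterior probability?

Sp. viridis

Prior × likelihood for each hypothesis:
  Sp. rubra: 0.16875 × 0.04 = 0.00675
  Sp. caerulea: 0.07125 × 0.172 = 0.012255
  Sp. viridis: 0.52125 × 0.15 = 0.0781875
  Sp. nigra: 0.1125 × 0.313 = 0.0352125
  Sp. lutea: 0.12625 × 0.108 = 0.013635
Normalizing constant = 0.14604.
Largest term belongs to Sp. viridis, so Sp. viridis is most probable.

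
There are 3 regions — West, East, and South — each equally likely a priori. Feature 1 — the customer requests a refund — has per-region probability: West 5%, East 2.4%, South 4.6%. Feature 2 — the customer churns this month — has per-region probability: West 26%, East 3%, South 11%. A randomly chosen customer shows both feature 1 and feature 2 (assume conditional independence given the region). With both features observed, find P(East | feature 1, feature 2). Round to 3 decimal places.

Since the prior is uniform, the posterior is proportional to the likelihood:
  West: 0.05 × 0.26 = 0.013
  East: 0.024 × 0.03 = 0.00072
  South: 0.046 × 0.11 = 0.00506
Total = 0.01878.
P(East | evidence) = 0.00072 / 0.01878 ≈ 0.038.

0.038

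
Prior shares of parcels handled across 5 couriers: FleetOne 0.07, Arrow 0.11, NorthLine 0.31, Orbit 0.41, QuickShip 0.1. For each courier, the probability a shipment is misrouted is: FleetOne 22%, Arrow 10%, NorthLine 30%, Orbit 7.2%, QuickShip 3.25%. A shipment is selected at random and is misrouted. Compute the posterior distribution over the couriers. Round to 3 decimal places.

FleetOne 0.101, Arrow 0.072, NorthLine 0.611, Orbit 0.194, QuickShip 0.021

Prior × likelihood for each hypothesis:
  FleetOne: 0.07 × 0.22 = 0.0154
  Arrow: 0.11 × 0.1 = 0.011
  NorthLine: 0.31 × 0.3 = 0.093
  Orbit: 0.41 × 0.072 = 0.02952
  QuickShip: 0.1 × 0.0325 = 0.00325
Total = 0.15217.
P(FleetOne | misrouted) = 0.0154/0.15217 ≈ 0.101
P(Arrow | misrouted) = 0.011/0.15217 ≈ 0.072
P(NorthLine | misrouted) = 0.093/0.15217 ≈ 0.611
P(Orbit | misrouted) = 0.02952/0.15217 ≈ 0.194
P(QuickShip | misrouted) = 0.00325/0.15217 ≈ 0.021
(Check: 0.101+0.072+0.611+0.194+0.021 = 0.999.)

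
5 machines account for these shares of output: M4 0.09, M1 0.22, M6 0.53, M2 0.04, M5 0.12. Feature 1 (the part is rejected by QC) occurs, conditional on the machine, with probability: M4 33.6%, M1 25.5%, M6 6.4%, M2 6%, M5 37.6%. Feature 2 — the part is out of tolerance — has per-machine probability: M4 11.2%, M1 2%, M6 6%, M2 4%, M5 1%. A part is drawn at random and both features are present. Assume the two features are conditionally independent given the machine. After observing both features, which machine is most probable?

M4

By Bayes' rule, posterior ∝ prior × likelihood:
  M4: 0.09 × 0.336 × 0.112 = 0.00338688
  M1: 0.22 × 0.255 × 0.02 = 0.001122
  M6: 0.53 × 0.064 × 0.06 = 0.0020352
  M2: 0.04 × 0.06 × 0.04 = 0.000096
  M5: 0.12 × 0.376 × 0.01 = 0.0004512
Normalizing constant = 0.00709128.
Largest term belongs to M4, so M4 is most probable.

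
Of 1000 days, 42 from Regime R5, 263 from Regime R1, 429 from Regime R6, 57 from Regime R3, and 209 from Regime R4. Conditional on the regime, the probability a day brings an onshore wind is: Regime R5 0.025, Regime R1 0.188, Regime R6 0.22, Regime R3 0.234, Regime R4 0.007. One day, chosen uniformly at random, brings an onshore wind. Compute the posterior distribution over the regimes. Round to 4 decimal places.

Regime R5 0.0066, Regime R1 0.3097, Regime R6 0.5911, Regime R3 0.0835, Regime R4 0.0092

Prior × likelihood for each hypothesis:
  Regime R5: 0.042 × 0.025 = 0.00105
  Regime R1: 0.263 × 0.188 = 0.049444
  Regime R6: 0.429 × 0.22 = 0.09438
  Regime R3: 0.057 × 0.234 = 0.013338
  Regime R4: 0.209 × 0.007 = 0.001463
Total = 0.159675.
P(Regime R5 | onshore) = 0.00105/0.159675 ≈ 0.0066
P(Regime R1 | onshore) = 0.049444/0.159675 ≈ 0.3097
P(Regime R6 | onshore) = 0.09438/0.159675 ≈ 0.5911
P(Regime R3 | onshore) = 0.013338/0.159675 ≈ 0.0835
P(Regime R4 | onshore) = 0.001463/0.159675 ≈ 0.0092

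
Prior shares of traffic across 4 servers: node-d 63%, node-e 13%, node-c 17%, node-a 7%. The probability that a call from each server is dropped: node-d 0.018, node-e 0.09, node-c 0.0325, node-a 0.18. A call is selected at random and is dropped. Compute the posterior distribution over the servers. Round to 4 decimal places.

node-d 0.2755, node-e 0.2842, node-c 0.1342, node-a 0.3061

Unnormalized posteriors (prior × likelihood):
  node-d: 0.63 × 0.018 = 0.01134
  node-e: 0.13 × 0.09 = 0.0117
  node-c: 0.17 × 0.0325 = 0.005525
  node-a: 0.07 × 0.18 = 0.0126
Sum = 0.041165.
P(node-d | dropped) = 0.01134/0.041165 ≈ 0.2755
P(node-e | dropped) = 0.0117/0.041165 ≈ 0.2842
P(node-c | dropped) = 0.005525/0.041165 ≈ 0.1342
P(node-a | dropped) = 0.0126/0.041165 ≈ 0.3061
(Check: 0.2755+0.2842+0.1342+0.3061 = 1.0000.)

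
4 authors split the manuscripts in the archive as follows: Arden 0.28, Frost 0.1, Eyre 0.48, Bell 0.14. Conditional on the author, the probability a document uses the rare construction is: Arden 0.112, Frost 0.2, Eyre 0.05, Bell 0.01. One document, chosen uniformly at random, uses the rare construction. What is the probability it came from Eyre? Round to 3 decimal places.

Unnormalized posteriors (prior × likelihood):
  Arden: 0.28 × 0.112 = 0.03136
  Frost: 0.1 × 0.2 = 0.02
  Eyre: 0.48 × 0.05 = 0.024
  Bell: 0.14 × 0.01 = 0.0014
Sum = 0.07676.
P(Eyre | evidence) = 0.024 / 0.07676 ≈ 0.313.

0.313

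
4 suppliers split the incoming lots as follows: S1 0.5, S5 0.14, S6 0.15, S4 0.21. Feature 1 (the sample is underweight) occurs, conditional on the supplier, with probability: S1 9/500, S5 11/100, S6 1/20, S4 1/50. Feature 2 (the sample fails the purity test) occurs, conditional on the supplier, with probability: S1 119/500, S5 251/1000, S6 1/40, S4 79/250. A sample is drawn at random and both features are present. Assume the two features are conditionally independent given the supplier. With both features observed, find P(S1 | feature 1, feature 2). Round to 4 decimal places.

0.2848

Unnormalized posteriors (prior × likelihood):
  S1: 0.5 × 0.018 × 0.238 = 0.002142
  S5: 0.14 × 0.11 × 0.251 = 0.0038654
  S6: 0.15 × 0.05 × 0.025 = 0.0001875
  S4: 0.21 × 0.02 × 0.316 = 0.0013272
Total = 0.0075221.
P(S1 | evidence) = 0.002142 / 0.0075221 ≈ 0.2848.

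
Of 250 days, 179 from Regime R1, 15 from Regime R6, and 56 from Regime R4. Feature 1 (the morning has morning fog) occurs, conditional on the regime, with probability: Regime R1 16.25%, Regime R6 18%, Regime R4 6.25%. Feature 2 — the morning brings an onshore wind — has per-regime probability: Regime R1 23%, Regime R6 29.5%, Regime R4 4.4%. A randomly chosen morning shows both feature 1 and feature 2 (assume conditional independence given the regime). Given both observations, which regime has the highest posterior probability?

Prior × likelihood for each hypothesis:
  Regime R1: 0.716 × 0.1625 × 0.23 = 0.0267605
  Regime R6: 0.06 × 0.18 × 0.295 = 0.003186
  Regime R4: 0.224 × 0.0625 × 0.044 = 0.000616
Sum = 0.0305625.
Largest term belongs to Regime R1, so Regime R1 is most probable.

Regime R1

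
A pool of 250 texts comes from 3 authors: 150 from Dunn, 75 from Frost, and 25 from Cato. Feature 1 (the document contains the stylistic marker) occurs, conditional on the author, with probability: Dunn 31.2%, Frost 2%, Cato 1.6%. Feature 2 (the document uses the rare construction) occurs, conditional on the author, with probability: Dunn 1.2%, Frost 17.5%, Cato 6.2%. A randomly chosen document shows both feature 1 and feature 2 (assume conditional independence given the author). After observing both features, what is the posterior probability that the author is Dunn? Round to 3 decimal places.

0.662

Compute prior × likelihood for every hypothesis:
  Dunn: 0.6 × 0.312 × 0.012 = 0.0022464
  Frost: 0.3 × 0.02 × 0.175 = 0.00105
  Cato: 0.1 × 0.016 × 0.062 = 0.0000992
Total = 0.0033956.
P(Dunn | evidence) = 0.0022464 / 0.0033956 ≈ 0.662.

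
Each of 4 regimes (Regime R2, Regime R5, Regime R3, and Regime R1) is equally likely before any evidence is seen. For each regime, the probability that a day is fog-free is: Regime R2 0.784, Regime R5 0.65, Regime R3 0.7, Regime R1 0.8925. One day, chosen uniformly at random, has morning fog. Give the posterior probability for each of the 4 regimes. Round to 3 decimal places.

Regime R2 0.222, Regime R5 0.360, Regime R3 0.308, Regime R1 0.110

Taking complements, P(fog | each) = Regime R2 0.216, Regime R5 0.35, Regime R3 0.3, Regime R1 0.1075.
Since the prior is uniform, the posterior is proportional to the likelihood:
  Regime R2: 0.216
  Regime R5: 0.35
  Regime R3: 0.3
  Regime R1: 0.1075
Normalizing constant = 0.9735.
P(Regime R2 | fog) = 0.216/0.9735 ≈ 0.222
P(Regime R5 | fog) = 0.35/0.9735 ≈ 0.360
P(Regime R3 | fog) = 0.3/0.9735 ≈ 0.308
P(Regime R1 | fog) = 0.1075/0.9735 ≈ 0.110
(Check: 0.222+0.360+0.308+0.110 = 1.000.)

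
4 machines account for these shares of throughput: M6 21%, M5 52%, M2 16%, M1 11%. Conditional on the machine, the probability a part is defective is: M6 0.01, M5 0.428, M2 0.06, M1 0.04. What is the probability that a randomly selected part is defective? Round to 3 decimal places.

0.239

Unnormalized posteriors (prior × likelihood):
  M6: 0.21 × 0.01 = 0.0021
  M5: 0.52 × 0.428 = 0.22256
  M2: 0.16 × 0.06 = 0.0096
  M1: 0.11 × 0.04 = 0.0044
P(defective) = 0.0021 + 0.22256 + 0.0096 + 0.0044 = 0.23866 → 0.239.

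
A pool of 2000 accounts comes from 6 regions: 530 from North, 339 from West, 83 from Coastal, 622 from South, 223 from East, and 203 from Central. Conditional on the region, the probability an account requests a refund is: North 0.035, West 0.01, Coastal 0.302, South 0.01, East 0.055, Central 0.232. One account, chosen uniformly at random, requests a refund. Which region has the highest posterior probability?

Unnormalized posteriors (prior × likelihood):
  North: 0.265 × 0.035 = 0.009275
  West: 0.1695 × 0.01 = 0.001695
  Coastal: 0.0415 × 0.302 = 0.012533
  South: 0.311 × 0.01 = 0.00311
  East: 0.1115 × 0.055 = 0.0061325
  Central: 0.1015 × 0.232 = 0.023548
Total = 0.0562935.
Largest term belongs to Central, so Central is most probable.

Central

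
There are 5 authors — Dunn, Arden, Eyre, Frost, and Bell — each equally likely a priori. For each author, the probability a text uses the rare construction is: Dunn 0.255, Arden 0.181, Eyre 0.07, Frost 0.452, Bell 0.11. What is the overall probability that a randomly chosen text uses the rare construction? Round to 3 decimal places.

0.214

Since the prior is uniform, the posterior is proportional to the likelihood:
  Dunn: 0.255
  Arden: 0.181
  Eyre: 0.07
  Frost: 0.452
  Bell: 0.11
P(rare-form) = (1/5) × (0.255 + 0.181 + 0.07 + 0.452 + 0.11) = 1.068/5 ≈ 0.214.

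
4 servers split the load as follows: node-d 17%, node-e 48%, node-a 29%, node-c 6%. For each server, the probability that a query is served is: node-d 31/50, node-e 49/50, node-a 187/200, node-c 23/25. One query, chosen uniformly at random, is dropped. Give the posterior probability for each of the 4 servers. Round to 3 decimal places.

node-d 0.660, node-e 0.098, node-a 0.193, node-c 0.049

Taking complements, P(dropped | each) = node-d 0.38, node-e 0.02, node-a 0.065, node-c 0.08.
By Bayes' rule, posterior ∝ prior × likelihood:
  node-d: 0.17 × 0.38 = 0.0646
  node-e: 0.48 × 0.02 = 0.0096
  node-a: 0.29 × 0.065 = 0.01885
  node-c: 0.06 × 0.08 = 0.0048
Normalizing constant = 0.09785.
P(node-d | dropped) = 0.0646/0.09785 ≈ 0.660
P(node-e | dropped) = 0.0096/0.09785 ≈ 0.098
P(node-a | dropped) = 0.01885/0.09785 ≈ 0.193
P(node-c | dropped) = 0.0048/0.09785 ≈ 0.049
(Check: 0.660+0.098+0.193+0.049 = 1.000.)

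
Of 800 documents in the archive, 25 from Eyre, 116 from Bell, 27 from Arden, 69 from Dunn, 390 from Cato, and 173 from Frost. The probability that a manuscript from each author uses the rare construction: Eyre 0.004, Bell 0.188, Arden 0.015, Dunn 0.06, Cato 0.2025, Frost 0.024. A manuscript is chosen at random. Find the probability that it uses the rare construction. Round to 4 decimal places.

Unnormalized posteriors (prior × likelihood):
  Eyre: 0.03125 × 0.004 = 0.000125
  Bell: 0.145 × 0.188 = 0.02726
  Arden: 0.03375 × 0.015 = 0.00050625
  Dunn: 0.08625 × 0.06 = 0.005175
  Cato: 0.4875 × 0.2025 = 0.09871875
  Frost: 0.21625 × 0.024 = 0.00519
P(rare-form) = 0.000125 + 0.02726 + 0.00050625 + 0.005175 + 0.09871875 + 0.00519 = 0.136975 → 0.1370.

0.1370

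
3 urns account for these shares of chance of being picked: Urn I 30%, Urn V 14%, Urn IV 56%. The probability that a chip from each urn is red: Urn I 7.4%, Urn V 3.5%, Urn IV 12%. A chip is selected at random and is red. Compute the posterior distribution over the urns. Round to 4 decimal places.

Urn I 0.2354, Urn V 0.0520, Urn IV 0.7126

Compute prior × likelihood for every hypothesis:
  Urn I: 0.3 × 0.074 = 0.0222
  Urn V: 0.14 × 0.035 = 0.0049
  Urn IV: 0.56 × 0.12 = 0.0672
Total = 0.0943.
P(Urn I | red) = 0.0222/0.0943 ≈ 0.2354
P(Urn V | red) = 0.0049/0.0943 ≈ 0.0520
P(Urn IV | red) = 0.0672/0.0943 ≈ 0.7126
(Check: 0.2354+0.0520+0.7126 = 1.0000.)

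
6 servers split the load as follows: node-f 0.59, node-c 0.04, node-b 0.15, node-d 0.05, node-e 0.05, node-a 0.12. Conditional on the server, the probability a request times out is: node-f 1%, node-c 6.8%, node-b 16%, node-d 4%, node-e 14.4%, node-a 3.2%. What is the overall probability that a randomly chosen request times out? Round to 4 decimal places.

Compute prior × likelihood for every hypothesis:
  node-f: 0.59 × 0.01 = 0.0059
  node-c: 0.04 × 0.068 = 0.00272
  node-b: 0.15 × 0.16 = 0.024
  node-d: 0.05 × 0.04 = 0.002
  node-e: 0.05 × 0.144 = 0.0072
  node-a: 0.12 × 0.032 = 0.00384
P(timeout) = 0.0059 + 0.00272 + 0.024 + 0.002 + 0.0072 + 0.00384 = 0.04566 → 0.0457.

0.0457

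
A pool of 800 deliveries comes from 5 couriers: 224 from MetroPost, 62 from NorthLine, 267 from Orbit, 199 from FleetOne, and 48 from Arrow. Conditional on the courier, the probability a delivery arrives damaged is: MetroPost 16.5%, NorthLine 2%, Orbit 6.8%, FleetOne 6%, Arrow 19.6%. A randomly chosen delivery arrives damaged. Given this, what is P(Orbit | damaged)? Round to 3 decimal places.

0.234

By Bayes' rule, posterior ∝ prior × likelihood:
  MetroPost: 0.28 × 0.165 = 0.0462
  NorthLine: 0.0775 × 0.02 = 0.00155
  Orbit: 0.33375 × 0.068 = 0.022695
  FleetOne: 0.24875 × 0.06 = 0.014925
  Arrow: 0.06 × 0.196 = 0.01176
Total = 0.09713.
P(Orbit | evidence) = 0.022695 / 0.09713 ≈ 0.234.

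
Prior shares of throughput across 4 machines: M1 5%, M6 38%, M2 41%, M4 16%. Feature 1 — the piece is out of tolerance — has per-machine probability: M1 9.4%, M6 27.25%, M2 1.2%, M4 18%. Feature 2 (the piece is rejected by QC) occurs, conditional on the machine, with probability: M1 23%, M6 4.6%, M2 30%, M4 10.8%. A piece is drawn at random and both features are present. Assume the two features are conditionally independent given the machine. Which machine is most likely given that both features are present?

M6

Compute prior × likelihood for every hypothesis:
  M1: 0.05 × 0.094 × 0.23 = 0.001081
  M6: 0.38 × 0.2725 × 0.046 = 0.0047633
  M2: 0.41 × 0.012 × 0.3 = 0.001476
  M4: 0.16 × 0.18 × 0.108 = 0.0031104
Sum = 0.0104307.
Largest term belongs to M6, so M6 is most probable.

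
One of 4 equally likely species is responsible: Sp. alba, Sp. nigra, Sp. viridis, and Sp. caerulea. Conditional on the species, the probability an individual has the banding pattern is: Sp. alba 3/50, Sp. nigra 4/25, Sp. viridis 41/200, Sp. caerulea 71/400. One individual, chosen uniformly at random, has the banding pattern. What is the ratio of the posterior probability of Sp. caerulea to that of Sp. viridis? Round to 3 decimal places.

0.866

With a uniform prior (1/4 each), posterior ∝ likelihood:
  Sp. alba: 0.06
  Sp. nigra: 0.16
  Sp. viridis: 0.205
  Sp. caerulea: 0.1775
Normalizing constant = 0.6025.
The ratio is 0.1775 / 0.205 (the normalizer cancels) = 0.866.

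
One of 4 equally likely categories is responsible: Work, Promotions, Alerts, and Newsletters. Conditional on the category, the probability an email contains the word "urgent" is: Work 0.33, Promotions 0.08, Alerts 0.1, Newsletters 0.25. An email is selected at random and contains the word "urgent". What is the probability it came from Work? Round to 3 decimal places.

0.434

With a uniform prior (1/4 each), posterior ∝ likelihood:
  Work: 0.33
  Promotions: 0.08
  Alerts: 0.1
  Newsletters: 0.25
Normalizing constant = 0.76.
P(Work | evidence) = 0.33 / 0.76 ≈ 0.434.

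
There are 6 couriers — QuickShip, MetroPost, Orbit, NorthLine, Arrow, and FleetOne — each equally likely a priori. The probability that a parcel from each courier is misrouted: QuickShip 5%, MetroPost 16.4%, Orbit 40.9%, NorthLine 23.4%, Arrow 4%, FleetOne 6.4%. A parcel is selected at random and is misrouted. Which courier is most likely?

Orbit

With a uniform prior (1/6 each), posterior ∝ likelihood:
  QuickShip: 0.05
  MetroPost: 0.164
  Orbit: 0.409
  NorthLine: 0.234
  Arrow: 0.04
  FleetOne: 0.064
Total = 0.961.
Largest term belongs to Orbit, so Orbit is most probable.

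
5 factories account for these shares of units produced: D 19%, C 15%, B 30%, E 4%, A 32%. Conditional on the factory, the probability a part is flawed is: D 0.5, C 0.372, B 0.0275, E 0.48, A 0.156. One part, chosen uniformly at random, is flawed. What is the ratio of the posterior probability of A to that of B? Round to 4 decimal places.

Unnormalized posteriors (prior × likelihood):
  D: 0.19 × 0.5 = 0.095
  C: 0.15 × 0.372 = 0.0558
  B: 0.3 × 0.0275 = 0.00825
  E: 0.04 × 0.48 = 0.0192
  A: 0.32 × 0.156 = 0.04992
Total = 0.22817.
The ratio is 0.04992 / 0.00825 (the normalizer cancels) = 6.0509.

6.0509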